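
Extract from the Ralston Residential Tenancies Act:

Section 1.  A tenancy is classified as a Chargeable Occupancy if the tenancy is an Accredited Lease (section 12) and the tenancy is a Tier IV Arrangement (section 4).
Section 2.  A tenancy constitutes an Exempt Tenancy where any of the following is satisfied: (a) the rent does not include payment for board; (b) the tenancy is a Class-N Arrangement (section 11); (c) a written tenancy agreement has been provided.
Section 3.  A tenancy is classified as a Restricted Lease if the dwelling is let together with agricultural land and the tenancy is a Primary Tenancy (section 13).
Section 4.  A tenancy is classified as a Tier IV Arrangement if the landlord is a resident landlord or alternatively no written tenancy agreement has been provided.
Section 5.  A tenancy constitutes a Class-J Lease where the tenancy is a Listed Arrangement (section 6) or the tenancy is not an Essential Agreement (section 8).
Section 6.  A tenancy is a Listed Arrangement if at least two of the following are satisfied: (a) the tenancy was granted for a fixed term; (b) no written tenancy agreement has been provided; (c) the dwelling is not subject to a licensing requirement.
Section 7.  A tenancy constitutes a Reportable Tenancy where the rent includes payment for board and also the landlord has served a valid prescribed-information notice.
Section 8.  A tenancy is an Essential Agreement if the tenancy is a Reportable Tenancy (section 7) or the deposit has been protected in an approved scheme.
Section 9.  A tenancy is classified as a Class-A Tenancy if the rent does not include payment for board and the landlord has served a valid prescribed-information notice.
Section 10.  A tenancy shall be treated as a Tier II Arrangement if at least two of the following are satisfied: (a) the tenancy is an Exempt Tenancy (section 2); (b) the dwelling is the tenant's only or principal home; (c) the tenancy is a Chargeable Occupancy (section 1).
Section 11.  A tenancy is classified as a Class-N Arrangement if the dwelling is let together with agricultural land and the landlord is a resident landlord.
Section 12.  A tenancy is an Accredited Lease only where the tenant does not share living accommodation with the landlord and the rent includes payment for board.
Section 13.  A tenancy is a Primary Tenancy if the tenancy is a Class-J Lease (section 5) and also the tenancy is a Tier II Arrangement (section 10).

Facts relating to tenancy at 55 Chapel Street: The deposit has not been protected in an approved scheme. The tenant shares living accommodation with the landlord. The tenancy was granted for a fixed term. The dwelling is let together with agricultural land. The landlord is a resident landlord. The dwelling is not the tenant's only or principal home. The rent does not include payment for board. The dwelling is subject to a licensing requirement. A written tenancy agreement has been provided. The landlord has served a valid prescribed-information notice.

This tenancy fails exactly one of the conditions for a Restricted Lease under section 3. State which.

Primary Tenancy

Under section 6: the tenancy was granted for a fixed term? yes; no written tenancy agreement has been provided? no; the dwelling is not subject to a licensing requirement? no — 1 of 3 hold (need ≥2) → not satisfied.
Under section 7: the rent includes payment for board? no; and the landlord has served a valid prescribed-information notice? yes. So the tenancy is not a Reportable Tenancy.
Under section 8: Reportable Tenancy (section 7)? no; or the deposit has been protected in an approved scheme? no. So the tenancy is not an Essential Agreement.
Under section 5: Listed Arrangement (section 6)? no; or not an Essential Agreement (section 8)? yes. So the tenancy is a Class-J Lease.
Under section 11: the dwelling is let together with agricultural land? yes; and the landlord is a resident landlord? yes. So the tenancy is a Class-N Arrangement.
Under section 2: the rent does not include payment for board? yes; or Class-N Arrangement (section 11)? yes; or a written tenancy agreement has been provided? yes. So the tenancy is an Exempt Tenancy.
Under section 12: the tenant does not share living accommodation with the landlord? no; and the rent includes payment for board? no. So the tenancy is not an Accredited Lease.
Under section 4: the landlord is a resident landlord? yes; or no written tenancy agreement has been provided? no. So the tenancy is a Tier IV Arrangement.
Under section 1: Accredited Lease (section 12)? no; and Tier IV Arrangement (section 4)? yes. So the tenancy is not a Chargeable Occupancy.
Under section 10: Exempt Tenancy (section 2)? yes; the dwelling is the tenant's only or principal home? no; Chargeable Occupancy (section 1)? no — 1 of 3 hold (need ≥2) → not satisfied.
Under section 13: Class-J Lease (section 5)? yes; and Tier II Arrangement (section 10)? no. So the tenancy is not a Primary Tenancy.
Under section 3: the dwelling is let together with agricultural land? yes; and Primary Tenancy (section 13)? no. So the tenancy is not a Restricted Lease.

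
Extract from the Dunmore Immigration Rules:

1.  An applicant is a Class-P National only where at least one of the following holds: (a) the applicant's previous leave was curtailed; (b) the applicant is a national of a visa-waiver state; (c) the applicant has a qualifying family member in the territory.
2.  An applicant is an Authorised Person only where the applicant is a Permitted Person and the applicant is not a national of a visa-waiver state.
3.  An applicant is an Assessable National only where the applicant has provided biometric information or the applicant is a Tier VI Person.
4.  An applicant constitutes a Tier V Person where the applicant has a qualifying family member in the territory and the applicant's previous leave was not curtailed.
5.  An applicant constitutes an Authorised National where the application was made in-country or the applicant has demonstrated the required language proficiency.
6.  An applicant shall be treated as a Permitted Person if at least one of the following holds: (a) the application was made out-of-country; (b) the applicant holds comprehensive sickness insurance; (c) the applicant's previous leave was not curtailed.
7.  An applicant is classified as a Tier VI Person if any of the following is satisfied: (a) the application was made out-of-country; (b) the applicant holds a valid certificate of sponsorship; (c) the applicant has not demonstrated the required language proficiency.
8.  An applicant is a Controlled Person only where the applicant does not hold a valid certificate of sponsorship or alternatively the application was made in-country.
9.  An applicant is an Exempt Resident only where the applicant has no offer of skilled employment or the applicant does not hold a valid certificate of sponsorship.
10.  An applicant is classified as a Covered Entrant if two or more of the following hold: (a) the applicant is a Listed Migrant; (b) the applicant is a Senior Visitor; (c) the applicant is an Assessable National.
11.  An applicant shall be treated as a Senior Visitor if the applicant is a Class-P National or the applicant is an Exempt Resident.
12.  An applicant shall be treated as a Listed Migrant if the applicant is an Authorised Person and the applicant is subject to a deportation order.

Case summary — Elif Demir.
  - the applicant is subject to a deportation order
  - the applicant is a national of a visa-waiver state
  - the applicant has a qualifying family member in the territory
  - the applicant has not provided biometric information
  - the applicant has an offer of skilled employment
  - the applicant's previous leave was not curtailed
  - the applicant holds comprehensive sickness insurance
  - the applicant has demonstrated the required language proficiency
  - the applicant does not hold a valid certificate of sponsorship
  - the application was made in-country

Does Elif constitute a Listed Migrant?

No

Under paragraph 6: the application was made out-of-country? no; or the applicant holds comprehensive sickness insurance? yes; or the applicant's previous leave was not curtailed? yes. So the applicant is a Permitted Person.
Under paragraph 2: Permitted Person (paragraph 6)? yes; and the applicant is not a national of a visa-waiver state? no. So the applicant is not an Authorised Person.
Under paragraph 12: Authorised Person (paragraph 2)? no; and the applicant is subject to a deportation order? yes. So the applicant is not a Listed Migrant.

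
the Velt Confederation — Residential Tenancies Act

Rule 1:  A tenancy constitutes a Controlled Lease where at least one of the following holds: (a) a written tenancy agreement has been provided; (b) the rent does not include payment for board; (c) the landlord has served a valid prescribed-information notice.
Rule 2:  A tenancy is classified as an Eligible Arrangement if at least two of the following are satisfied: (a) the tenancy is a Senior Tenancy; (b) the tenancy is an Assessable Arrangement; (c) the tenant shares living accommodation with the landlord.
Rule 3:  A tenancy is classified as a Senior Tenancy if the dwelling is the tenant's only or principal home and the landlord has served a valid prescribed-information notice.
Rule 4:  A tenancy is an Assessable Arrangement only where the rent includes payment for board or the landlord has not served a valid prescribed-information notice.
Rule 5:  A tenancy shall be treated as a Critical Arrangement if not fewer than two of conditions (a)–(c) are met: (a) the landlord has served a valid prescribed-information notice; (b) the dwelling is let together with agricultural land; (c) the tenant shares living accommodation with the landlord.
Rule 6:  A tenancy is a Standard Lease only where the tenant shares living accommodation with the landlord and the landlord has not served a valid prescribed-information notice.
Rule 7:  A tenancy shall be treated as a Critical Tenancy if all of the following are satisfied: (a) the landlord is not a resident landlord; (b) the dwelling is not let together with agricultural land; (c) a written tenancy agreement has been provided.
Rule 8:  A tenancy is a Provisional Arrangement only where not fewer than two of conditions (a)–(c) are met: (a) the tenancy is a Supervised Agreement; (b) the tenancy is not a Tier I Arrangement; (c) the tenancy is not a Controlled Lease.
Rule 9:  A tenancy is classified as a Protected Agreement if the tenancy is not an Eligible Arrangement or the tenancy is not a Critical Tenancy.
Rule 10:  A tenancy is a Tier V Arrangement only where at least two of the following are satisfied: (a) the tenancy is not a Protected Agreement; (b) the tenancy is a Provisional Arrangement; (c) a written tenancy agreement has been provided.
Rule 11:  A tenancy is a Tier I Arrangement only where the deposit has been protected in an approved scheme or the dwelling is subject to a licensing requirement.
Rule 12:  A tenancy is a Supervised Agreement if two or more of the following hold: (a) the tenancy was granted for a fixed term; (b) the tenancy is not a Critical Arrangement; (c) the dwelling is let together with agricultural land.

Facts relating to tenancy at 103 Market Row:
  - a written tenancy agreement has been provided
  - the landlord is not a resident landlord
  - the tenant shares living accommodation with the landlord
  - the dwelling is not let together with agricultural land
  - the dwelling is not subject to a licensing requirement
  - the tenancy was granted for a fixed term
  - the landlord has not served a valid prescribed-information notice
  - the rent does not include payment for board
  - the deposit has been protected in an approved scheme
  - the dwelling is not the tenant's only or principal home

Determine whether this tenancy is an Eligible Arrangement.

Under rule 3: the dwelling is the tenant's only or principal home? no; and the landlord has served a valid prescribed-information notice? no. So the tenancy is not a Senior Tenancy.
Under rule 4: the rent includes payment for board? no; or the landlord has not served a valid prescribed-information notice? yes. So the tenancy is an Assessable Arrangement.
Under rule 2: Senior Tenancy (rule 3)? no; Assessable Arrangement (rule 4)? yes; the tenant shares living accommodation with the landlord? yes — 2 of 3 hold (need ≥2) → satisfied.

Yes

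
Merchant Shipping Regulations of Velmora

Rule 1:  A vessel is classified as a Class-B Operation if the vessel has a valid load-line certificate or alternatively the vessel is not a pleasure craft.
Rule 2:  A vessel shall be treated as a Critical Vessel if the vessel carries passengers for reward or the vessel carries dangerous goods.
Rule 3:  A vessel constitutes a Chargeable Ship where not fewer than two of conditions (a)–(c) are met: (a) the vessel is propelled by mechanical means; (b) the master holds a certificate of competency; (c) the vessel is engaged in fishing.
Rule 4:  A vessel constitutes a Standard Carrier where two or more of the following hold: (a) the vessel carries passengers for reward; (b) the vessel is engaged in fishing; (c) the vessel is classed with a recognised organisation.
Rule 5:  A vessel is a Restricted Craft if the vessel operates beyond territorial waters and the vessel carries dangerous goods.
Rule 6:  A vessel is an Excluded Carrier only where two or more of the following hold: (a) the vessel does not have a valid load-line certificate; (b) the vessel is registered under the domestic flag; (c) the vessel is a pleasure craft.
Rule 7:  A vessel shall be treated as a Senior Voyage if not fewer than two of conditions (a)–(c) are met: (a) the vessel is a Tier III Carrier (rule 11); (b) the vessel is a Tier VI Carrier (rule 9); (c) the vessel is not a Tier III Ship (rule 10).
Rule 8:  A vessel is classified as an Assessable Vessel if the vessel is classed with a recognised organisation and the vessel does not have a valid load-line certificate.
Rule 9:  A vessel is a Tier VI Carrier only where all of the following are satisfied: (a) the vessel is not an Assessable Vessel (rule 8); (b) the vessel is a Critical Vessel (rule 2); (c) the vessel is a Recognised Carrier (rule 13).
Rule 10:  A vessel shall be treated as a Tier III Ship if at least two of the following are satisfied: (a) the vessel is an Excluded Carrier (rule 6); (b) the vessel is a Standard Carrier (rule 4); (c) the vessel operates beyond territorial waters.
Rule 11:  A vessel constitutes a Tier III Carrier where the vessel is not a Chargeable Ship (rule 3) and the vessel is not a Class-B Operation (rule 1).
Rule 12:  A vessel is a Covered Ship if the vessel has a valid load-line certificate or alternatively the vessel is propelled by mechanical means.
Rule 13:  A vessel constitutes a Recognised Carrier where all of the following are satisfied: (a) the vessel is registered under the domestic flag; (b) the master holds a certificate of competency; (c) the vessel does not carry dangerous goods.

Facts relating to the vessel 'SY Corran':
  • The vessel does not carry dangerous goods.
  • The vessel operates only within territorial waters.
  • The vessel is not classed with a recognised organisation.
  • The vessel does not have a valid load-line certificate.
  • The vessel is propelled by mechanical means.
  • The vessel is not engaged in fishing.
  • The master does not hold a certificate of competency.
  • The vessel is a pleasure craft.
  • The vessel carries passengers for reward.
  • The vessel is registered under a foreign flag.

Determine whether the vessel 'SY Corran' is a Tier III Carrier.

Under rule 3: the vessel is propelled by mechanical means? yes; the master holds a certificate of competency? no; the vessel is engaged in fishing? no — 1 of 3 hold (need ≥2) → not satisfied.
Under rule 1: the vessel has a valid load-line certificate? no; or the vessel is not a pleasure craft? no. So the vessel is not a Class-B Operation.
Under rule 11: not a Chargeable Ship (rule 3)? yes; and not a Class-B Operation (rule 1)? yes. So the vessel is a Tier III Carrier.

Yes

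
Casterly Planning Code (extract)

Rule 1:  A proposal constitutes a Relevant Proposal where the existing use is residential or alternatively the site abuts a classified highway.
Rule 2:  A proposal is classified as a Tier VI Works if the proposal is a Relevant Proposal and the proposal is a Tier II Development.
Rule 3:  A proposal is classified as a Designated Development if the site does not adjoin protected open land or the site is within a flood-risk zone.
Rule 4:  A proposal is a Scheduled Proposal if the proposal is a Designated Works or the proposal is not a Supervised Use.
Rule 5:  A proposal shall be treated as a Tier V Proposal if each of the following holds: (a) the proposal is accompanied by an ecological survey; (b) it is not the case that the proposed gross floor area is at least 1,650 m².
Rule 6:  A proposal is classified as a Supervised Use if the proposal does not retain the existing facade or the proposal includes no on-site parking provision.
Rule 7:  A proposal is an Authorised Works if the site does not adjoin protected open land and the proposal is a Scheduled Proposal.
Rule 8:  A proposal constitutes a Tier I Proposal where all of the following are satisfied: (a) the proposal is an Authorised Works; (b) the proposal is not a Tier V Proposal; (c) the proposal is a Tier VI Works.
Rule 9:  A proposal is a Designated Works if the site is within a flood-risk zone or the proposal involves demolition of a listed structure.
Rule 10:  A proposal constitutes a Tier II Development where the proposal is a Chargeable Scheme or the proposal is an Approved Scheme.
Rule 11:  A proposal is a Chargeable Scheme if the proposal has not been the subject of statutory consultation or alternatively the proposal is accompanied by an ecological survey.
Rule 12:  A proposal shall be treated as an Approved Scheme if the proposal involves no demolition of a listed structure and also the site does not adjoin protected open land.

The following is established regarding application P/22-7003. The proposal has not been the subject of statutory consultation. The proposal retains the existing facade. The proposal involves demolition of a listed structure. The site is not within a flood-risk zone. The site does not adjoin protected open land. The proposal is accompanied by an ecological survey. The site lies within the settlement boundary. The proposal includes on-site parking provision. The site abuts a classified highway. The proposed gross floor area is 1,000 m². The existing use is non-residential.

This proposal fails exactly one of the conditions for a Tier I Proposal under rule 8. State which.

Tier V Proposal

rule 9 — Designated Works: [the site is within a flood-risk zone? no] OR [the proposal involves demolition of a listed structure? yes] → satisfied.
rule 6 — Supervised Use: [the proposal does not retain the existing facade? no] OR [the proposal includes no on-site parking provision? no] → not satisfied.
rule 4 — Scheduled Proposal: [Designated Works (rule 9)? yes] OR [not a Supervised Use (rule 6)? yes] → satisfied.
rule 7 — Authorised Works: [the site does not adjoin protected open land? yes] AND [Scheduled Proposal (rule 4)? yes] → satisfied.
rule 5 — Tier V Proposal: [the proposal is accompanied by an ecological survey? yes] AND [proposed gross floor area: 1,000 m² ≥ 1,650 m²? no, so negated condition yes] → satisfied.
rule 1 — Relevant Proposal: [the existing use is residential? no] OR [the site abuts a classified highway? yes] → satisfied.
rule 11 — Chargeable Scheme: [the proposal has not been the subject of statutory consultation? yes] OR [the proposal is accompanied by an ecological survey? yes] → satisfied.
rule 12 — Approved Scheme: [the proposal involves no demolition of a listed structure? no] AND [the site does not adjoin protected open land? yes] → not satisfied.
rule 10 — Tier II Development: [Chargeable Scheme (rule 11)? yes] OR [Approved Scheme (rule 12)? no] → satisfied.
rule 2 — Tier VI Works: [Relevant Proposal (rule 1)? yes] AND [Tier II Development (rule 10)? yes] → satisfied.
rule 8 — Tier I Proposal: [Authorised Works (rule 7)? yes] AND [not a Tier V Proposal (rule 5)? no] AND [Tier VI Works (rule 2)? yes] → not satisfied.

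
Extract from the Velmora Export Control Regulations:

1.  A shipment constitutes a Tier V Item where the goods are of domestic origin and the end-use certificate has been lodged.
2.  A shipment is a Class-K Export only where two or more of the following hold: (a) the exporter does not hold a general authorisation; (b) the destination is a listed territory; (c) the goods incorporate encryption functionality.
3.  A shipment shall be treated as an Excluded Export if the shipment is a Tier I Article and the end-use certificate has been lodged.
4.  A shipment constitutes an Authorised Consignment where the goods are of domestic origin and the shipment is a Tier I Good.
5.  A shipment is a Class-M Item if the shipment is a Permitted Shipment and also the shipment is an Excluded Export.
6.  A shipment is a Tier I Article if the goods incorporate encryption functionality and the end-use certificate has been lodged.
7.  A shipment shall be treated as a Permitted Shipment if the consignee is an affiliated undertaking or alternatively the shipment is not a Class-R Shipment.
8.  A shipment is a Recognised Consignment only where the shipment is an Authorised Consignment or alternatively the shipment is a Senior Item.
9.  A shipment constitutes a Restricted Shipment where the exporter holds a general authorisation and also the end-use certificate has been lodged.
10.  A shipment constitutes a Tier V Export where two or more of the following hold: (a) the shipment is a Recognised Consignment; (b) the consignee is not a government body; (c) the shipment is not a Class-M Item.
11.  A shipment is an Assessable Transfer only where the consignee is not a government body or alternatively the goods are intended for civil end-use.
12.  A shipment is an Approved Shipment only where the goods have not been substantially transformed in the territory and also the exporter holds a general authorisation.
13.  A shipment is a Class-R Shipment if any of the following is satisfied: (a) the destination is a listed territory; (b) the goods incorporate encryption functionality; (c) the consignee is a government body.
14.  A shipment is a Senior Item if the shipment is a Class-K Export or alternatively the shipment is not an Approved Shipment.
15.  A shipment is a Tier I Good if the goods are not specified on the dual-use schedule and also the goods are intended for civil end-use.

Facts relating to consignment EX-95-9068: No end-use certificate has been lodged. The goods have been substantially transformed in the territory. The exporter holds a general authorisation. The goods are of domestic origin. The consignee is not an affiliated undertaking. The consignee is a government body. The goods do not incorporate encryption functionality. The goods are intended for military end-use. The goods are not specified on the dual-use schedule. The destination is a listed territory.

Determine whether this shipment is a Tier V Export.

Yes

paragraph 15 — Tier I Good: [the goods are not specified on the dual-use schedule? yes] AND [the goods are intended for civil end-use? no] → not satisfied.
paragraph 4 — Authorised Consignment: [the goods are of domestic origin? yes] AND [Tier I Good (paragraph 15)? no] → not satisfied.
paragraph 2 — Class-K Export: the exporter does not hold a general authorisation? no; the destination is a listed territory? yes; the goods incorporate encryption functionality? no — 1 of 3 hold (need ≥2) → not satisfied.
paragraph 12 — Approved Shipment: [the goods have not been substantially transformed in the territory? no] AND [the exporter holds a general authorisation? yes] → not satisfied.
paragraph 14 — Senior Item: [Class-K Export (paragraph 2)? no] OR [not an Approved Shipment (paragraph 12)? yes] → satisfied.
paragraph 8 — Recognised Consignment: [Authorised Consignment (paragraph 4)? no] OR [Senior Item (paragraph 14)? yes] → satisfied.
paragraph 13 — Class-R Shipment: [the destination is a listed territory? yes] OR [the goods incorporate encryption functionality? no] OR [the consignee is a government body? yes] → satisfied.
paragraph 7 — Permitted Shipment: [the consignee is an affiliated undertaking? no] OR [not a Class-R Shipment (paragraph 13)? no] → not satisfied.
paragraph 6 — Tier I Article: [the goods incorporate encryption functionality? no] AND [the end-use certificate has been lodged? no] → not satisfied.
paragraph 3 — Excluded Export: [Tier I Article (paragraph 6)? no] AND [the end-use certificate has been lodged? no] → not satisfied.
paragraph 5 — Class-M Item: [Permitted Shipment (paragraph 7)? no] AND [Excluded Export (paragraph 3)? no] → not satisfied.
paragraph 10 — Tier V Export: Recognised Consignment (paragraph 8)? yes; the consignee is not a government body? no; not a Class-M Item (paragraph 5)? yes — 2 of 3 hold (need ≥2) → satisfied.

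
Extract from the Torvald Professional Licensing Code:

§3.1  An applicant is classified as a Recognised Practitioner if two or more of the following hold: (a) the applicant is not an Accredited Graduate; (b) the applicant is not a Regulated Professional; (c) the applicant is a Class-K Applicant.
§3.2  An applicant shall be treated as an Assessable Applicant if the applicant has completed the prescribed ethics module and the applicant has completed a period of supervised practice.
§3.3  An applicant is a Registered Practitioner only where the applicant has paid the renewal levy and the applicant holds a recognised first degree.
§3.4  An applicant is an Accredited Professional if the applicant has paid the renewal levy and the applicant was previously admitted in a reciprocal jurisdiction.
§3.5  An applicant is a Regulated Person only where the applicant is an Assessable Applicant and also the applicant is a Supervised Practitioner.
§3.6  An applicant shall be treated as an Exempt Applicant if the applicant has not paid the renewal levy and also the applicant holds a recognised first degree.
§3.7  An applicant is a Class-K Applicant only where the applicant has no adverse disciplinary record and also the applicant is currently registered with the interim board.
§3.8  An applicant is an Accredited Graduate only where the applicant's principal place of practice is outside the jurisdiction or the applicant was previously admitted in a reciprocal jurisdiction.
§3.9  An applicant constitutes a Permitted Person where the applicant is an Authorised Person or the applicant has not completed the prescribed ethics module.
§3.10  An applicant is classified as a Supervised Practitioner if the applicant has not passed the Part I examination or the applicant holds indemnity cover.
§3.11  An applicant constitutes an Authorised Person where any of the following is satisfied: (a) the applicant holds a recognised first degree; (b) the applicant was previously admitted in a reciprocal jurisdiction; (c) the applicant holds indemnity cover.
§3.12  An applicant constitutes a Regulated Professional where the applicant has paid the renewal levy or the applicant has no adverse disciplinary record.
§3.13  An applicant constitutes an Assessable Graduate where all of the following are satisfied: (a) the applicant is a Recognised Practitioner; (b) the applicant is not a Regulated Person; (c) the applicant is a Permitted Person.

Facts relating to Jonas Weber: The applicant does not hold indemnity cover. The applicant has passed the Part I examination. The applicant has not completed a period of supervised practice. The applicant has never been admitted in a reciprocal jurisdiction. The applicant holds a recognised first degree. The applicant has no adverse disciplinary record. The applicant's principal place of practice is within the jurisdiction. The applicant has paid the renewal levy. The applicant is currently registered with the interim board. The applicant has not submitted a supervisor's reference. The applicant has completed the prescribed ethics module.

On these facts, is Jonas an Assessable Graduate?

§3.8 — Accredited Graduate: [the applicant's principal place of practice is outside the jurisdiction? no] OR [the applicant was previously admitted in a reciprocal jurisdiction? no] → not satisfied.
§3.12 — Regulated Professional: [the applicant has paid the renewal levy? yes] OR [the applicant has no adverse disciplinary record? yes] → satisfied.
§3.7 — Class-K Applicant: [the applicant has no adverse disciplinary record? yes] AND [the applicant is currently registered with the interim board? yes] → satisfied.
§3.1 — Recognised Practitioner: not an Accredited Graduate (§3.8)? yes; not a Regulated Professional (§3.12)? no; Class-K Applicant (§3.7)? yes — 2 of 3 hold (need ≥2) → satisfied.
§3.2 — Assessable Applicant: [the applicant has completed the prescribed ethics module? yes] AND [the applicant has completed a period of supervised practice? no] → not satisfied.
§3.10 — Supervised Practitioner: [the applicant has not passed the Part I examination? no] OR [the applicant holds indemnity cover? no] → not satisfied.
§3.5 — Regulated Person: [Assessable Applicant (§3.2)? no] AND [Supervised Practitioner (§3.10)? no] → not satisfied.
§3.11 — Authorised Person: [the applicant holds a recognised first degree? yes] OR [the applicant was previously admitted in a reciprocal jurisdiction? no] OR [the applicant holds indemnity cover? no] → satisfied.
§3.9 — Permitted Person: [Authorised Person (§3.11)? yes] OR [the applicant has not completed the prescribed ethics module? no] → satisfied.
§3.13 — Assessable Graduate: [Recognised Practitioner (§3.1)? yes] AND [not a Regulated Person (§3.5)? yes] AND [Permitted Person (§3.9)? yes] → satisfied.

Yes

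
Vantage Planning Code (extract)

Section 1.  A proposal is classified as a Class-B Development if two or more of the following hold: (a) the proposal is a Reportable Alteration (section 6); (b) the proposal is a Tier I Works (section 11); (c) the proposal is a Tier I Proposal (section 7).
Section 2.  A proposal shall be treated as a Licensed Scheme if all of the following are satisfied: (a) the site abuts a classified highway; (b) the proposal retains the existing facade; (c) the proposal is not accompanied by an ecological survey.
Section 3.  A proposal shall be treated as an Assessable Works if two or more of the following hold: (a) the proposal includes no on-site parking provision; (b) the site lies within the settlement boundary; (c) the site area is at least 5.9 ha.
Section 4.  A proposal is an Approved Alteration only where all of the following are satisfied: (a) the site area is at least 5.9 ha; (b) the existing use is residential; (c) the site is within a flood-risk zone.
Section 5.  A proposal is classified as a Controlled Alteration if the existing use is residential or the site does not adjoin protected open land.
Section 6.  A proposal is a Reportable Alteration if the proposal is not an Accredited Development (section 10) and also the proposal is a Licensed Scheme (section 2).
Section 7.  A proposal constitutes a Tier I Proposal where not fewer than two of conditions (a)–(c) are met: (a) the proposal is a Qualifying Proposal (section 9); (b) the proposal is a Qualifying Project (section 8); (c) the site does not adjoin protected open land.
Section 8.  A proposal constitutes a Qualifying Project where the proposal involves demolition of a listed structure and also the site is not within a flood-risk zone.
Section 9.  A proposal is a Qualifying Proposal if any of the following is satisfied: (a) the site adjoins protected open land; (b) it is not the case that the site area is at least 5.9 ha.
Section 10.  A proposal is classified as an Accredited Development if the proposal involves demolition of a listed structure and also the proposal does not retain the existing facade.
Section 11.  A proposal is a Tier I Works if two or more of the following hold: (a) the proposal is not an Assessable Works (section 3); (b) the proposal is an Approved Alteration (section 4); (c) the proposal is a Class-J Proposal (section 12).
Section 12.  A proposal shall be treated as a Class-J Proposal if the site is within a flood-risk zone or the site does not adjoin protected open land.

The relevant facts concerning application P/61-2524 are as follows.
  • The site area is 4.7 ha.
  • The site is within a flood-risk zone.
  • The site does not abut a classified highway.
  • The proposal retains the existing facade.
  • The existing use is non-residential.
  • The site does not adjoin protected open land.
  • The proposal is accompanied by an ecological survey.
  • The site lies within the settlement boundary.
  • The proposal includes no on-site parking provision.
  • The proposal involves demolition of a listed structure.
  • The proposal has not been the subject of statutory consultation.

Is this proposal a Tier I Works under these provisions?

section 3 — Assessable Works: the proposal includes no on-site parking provision? yes; the site lies within the settlement boundary? yes; site area: 4.7 ha ≥ 5.9 ha? no — 2 of 3 hold (need ≥2) → satisfied.
section 4 — Approved Alteration: [site area: 4.7 ha ≥ 5.9 ha? no] AND [the existing use is residential? no] AND [the site is within a flood-risk zone? yes] → not satisfied.
section 12 — Class-J Proposal: [the site is within a flood-risk zone? yes] OR [the site does not adjoin protected open land? yes] → satisfied.
section 11 — Tier I Works: not an Assessable Works (section 3)? no; Approved Alteration (section 4)? no; Class-J Proposal (section 12)? yes — 1 of 3 hold (need ≥2) → not satisfied.

No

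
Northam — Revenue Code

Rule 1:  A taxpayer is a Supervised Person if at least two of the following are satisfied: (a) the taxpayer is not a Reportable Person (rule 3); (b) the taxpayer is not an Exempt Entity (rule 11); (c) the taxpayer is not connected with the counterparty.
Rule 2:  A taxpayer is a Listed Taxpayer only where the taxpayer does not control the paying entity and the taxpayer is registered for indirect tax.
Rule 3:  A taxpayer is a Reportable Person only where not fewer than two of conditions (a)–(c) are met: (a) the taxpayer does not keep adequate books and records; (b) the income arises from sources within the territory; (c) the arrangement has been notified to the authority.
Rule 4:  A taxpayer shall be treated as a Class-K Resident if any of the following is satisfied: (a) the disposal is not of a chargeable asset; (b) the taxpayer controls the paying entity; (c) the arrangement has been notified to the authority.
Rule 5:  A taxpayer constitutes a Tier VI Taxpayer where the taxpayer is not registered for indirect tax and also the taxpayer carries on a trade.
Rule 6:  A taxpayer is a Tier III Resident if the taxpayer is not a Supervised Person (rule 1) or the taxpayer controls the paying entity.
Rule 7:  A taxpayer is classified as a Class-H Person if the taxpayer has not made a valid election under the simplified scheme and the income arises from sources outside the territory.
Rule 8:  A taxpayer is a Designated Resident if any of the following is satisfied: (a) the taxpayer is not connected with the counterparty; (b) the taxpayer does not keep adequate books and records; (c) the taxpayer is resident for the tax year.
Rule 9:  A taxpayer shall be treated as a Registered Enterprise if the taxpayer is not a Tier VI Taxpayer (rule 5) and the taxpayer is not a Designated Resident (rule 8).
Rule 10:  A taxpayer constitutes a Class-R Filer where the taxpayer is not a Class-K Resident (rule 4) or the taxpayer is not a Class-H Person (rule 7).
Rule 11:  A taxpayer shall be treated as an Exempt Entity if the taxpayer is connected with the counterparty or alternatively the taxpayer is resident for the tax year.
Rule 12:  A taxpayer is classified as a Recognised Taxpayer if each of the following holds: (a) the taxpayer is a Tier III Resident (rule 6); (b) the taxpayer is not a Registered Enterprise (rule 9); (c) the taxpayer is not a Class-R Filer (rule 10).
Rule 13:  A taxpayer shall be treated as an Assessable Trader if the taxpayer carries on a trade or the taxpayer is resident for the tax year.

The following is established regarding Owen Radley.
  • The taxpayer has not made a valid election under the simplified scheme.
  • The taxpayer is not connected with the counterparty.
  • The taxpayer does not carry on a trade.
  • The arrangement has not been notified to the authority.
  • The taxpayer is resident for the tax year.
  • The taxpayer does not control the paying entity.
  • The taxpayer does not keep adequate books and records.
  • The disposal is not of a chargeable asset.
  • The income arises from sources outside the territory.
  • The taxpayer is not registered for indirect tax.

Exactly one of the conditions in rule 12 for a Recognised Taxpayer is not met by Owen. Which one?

Tier III Resident

rule 3 — Reportable Person: the taxpayer does not keep adequate books and records? yes; the income arises from sources within the territory? no; the arrangement has been notified to the authority? no — 1 of 3 hold (need ≥2) → not satisfied.
rule 11 — Exempt Entity: [the taxpayer is connected with the counterparty? no] OR [the taxpayer is resident for the tax year? yes] → satisfied.
rule 1 — Supervised Person: not a Reportable Person (rule 3)? yes; not an Exempt Entity (rule 11)? no; the taxpayer is not connected with the counterparty? yes — 2 of 3 hold (need ≥2) → satisfied.
rule 6 — Tier III Resident: [not a Supervised Person (rule 1)? no] OR [the taxpayer controls the paying entity? no] → not satisfied.
rule 5 — Tier VI Taxpayer: [the taxpayer is not registered for indirect tax? yes] AND [the taxpayer carries on a trade? no] → not satisfied.
rule 8 — Designated Resident: [the taxpayer is not connected with the counterparty? yes] OR [the taxpayer does not keep adequate books and records? yes] OR [the taxpayer is resident for the tax year? yes] → satisfied.
rule 9 — Registered Enterprise: [not a Tier VI Taxpayer (rule 5)? yes] AND [not a Designated Resident (rule 8)? no] → not satisfied.
rule 4 — Class-K Resident: [the disposal is not of a chargeable asset? yes] OR [the taxpayer controls the paying entity? no] OR [the arrangement has been notified to the authority? no] → satisfied.
rule 7 — Class-H Person: [the taxpayer has not made a valid election under the simplified scheme? yes] AND [the income arises from sources outside the territory? yes] → satisfied.
rule 10 — Class-R Filer: [not a Class-K Resident (rule 4)? no] OR [not a Class-H Person (rule 7)? no] → not satisfied.
rule 12 — Recognised Taxpayer: [Tier III Resident (rule 6)? no] AND [not a Registered Enterprise (rule 9)? yes] AND [not a Class-R Filer (rule 10)? yes] → not satisfied.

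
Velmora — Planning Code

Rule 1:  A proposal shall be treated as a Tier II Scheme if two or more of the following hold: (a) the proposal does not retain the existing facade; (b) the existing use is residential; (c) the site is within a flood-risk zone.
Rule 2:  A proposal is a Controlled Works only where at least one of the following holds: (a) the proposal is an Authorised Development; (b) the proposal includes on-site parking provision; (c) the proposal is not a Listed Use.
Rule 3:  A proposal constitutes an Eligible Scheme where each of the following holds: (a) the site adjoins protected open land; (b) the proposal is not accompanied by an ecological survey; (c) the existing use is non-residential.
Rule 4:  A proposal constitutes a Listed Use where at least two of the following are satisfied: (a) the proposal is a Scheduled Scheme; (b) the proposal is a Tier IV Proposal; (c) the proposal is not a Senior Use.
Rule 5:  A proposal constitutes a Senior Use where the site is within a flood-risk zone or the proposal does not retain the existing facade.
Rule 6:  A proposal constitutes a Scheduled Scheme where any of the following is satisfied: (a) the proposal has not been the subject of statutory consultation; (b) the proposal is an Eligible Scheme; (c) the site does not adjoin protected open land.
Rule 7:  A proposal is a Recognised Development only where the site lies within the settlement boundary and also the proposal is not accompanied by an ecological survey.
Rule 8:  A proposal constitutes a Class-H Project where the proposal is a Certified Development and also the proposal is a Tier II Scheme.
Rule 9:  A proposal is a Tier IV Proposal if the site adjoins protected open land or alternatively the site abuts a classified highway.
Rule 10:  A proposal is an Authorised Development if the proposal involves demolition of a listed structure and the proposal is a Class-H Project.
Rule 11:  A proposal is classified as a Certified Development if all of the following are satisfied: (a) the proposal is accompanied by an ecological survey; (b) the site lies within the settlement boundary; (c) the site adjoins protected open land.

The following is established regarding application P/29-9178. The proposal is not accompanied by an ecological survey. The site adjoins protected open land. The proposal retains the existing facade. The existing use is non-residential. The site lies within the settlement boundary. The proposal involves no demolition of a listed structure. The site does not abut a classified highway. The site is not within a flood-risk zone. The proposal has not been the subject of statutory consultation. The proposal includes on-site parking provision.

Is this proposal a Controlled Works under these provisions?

rule 11 — Certified Development: [the proposal is accompanied by an ecological survey? no] AND [the site lies within the settlement boundary? yes] AND [the site adjoins protected open land? yes] → not satisfied.
rule 1 — Tier II Scheme: the proposal does not retain the existing facade? no; the existing use is residential? no; the site is within a flood-risk zone? no — 0 of 3 hold (need ≥2) → not satisfied.
rule 8 — Class-H Project: [Certified Development (rule 11)? no] AND [Tier II Scheme (rule 1)? no] → not satisfied.
rule 10 — Authorised Development: [the proposal involves demolition of a listed structure? no] AND [Class-H Project (rule 8)? no] → not satisfied.
rule 3 — Eligible Scheme: [the site adjoins protected open land? yes] AND [the proposal is not accompanied by an ecological survey? yes] AND [the existing use is non-residential? yes] → satisfied.
rule 6 — Scheduled Scheme: [the proposal has not been the subject of statutory consultation? yes] OR [Eligible Scheme (rule 3)? yes] OR [the site does not adjoin protected open land? no] → satisfied.
rule 9 — Tier IV Proposal: [the site adjoins protected open land? yes] OR [the site abuts a classified highway? no] → satisfied.
rule 5 — Senior Use: [the site is within a flood-risk zone? no] OR [the proposal does not retain the existing facade? no] → not satisfied.
rule 4 — Listed Use: Scheduled Scheme (rule 6)? yes; Tier IV Proposal (rule 9)? yes; not a Senior Use (rule 5)? yes — 3 of 3 hold (need ≥2) → satisfied.
rule 2 — Controlled Works: [Authorised Development (rule 10)? no] OR [the proposal includes on-site parking provision? yes] OR [not a Listed Use (rule 4)? no] → satisfied.

Yes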